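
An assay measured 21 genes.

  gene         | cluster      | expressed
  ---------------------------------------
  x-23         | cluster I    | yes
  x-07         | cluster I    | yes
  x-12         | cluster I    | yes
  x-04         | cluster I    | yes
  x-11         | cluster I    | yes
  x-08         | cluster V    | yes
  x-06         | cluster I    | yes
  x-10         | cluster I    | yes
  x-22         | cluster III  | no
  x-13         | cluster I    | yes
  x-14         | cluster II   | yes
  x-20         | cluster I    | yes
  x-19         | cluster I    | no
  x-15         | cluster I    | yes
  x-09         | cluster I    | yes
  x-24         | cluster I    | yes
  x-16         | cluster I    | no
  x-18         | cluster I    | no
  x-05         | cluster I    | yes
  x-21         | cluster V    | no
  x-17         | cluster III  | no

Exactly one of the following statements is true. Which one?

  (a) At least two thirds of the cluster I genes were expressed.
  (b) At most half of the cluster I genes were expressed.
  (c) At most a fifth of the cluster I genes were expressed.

|A| = 16, |A ∩ B| = 13, |A ∖ B| = 3.
(a) requires |A ∩ B| / |A| ≥ 2/3: true.
(b) requires |A ∩ B| ≤ |A ∖ B|: false.
(c) requires |A ∩ B| / |A| ≤ 1/5: false.

(a)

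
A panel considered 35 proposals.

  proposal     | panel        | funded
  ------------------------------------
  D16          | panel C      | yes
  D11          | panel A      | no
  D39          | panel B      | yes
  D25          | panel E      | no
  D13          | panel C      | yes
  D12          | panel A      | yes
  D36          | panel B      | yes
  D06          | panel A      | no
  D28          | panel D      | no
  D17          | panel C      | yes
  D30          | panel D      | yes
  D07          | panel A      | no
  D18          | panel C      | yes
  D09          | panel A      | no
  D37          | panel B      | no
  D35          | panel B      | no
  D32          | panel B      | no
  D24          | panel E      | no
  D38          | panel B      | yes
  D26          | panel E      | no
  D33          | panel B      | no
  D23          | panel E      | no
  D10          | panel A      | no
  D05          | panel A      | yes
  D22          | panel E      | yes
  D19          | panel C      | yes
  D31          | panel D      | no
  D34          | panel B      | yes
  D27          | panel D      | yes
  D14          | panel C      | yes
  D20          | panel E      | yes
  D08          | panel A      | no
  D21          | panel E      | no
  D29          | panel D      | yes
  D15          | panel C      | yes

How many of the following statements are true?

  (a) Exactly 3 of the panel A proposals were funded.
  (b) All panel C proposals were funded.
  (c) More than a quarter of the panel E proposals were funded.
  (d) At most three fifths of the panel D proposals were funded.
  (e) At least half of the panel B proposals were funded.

4

(a) panel A: |A| = 8, |A ∩ B| = 2; needs |A ∩ B| = 3 — false.
(b) panel C: |A| = 7, |A ∩ B| = 7; needs A ⊆ B, i.e. every element of A is in B (|A ∖ B| = 0) — true.
(c) panel E: |A| = 7, |A ∩ B| = 2; needs |A ∩ B| / |A| > 1/4 — true.
(d) panel D: |A| = 5, |A ∩ B| = 3; needs |A ∩ B| / |A| ≤ 3/5 — true.
(e) panel B: |A| = 8, |A ∩ B| = 4; needs |A ∩ B| ≥ |A ∖ B| — true.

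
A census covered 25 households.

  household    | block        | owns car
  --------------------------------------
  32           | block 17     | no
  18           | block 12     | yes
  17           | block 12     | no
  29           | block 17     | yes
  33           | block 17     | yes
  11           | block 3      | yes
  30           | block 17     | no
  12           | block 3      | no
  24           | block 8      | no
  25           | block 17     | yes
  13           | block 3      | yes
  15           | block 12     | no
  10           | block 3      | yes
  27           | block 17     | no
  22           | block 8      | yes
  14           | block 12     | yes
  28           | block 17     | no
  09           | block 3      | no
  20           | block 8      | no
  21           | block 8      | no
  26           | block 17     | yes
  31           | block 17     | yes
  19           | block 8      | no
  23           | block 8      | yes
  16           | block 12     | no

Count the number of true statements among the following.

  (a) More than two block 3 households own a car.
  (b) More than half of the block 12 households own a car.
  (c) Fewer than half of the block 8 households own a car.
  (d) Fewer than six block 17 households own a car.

3

(a) block 3: |A| = 5, |A ∩ B| = 3; needs |A ∩ B| > 2 — true.
(b) block 12: |A| = 5, |A ∩ B| = 2; needs |A ∩ B| > |A ∖ B| — false.
(c) block 8: |A| = 6, |A ∩ B| = 2; needs |A ∩ B| < |A ∖ B| — true.
(d) block 17: |A| = 9, |A ∩ B| = 5; needs |A ∩ B| < 6 — true.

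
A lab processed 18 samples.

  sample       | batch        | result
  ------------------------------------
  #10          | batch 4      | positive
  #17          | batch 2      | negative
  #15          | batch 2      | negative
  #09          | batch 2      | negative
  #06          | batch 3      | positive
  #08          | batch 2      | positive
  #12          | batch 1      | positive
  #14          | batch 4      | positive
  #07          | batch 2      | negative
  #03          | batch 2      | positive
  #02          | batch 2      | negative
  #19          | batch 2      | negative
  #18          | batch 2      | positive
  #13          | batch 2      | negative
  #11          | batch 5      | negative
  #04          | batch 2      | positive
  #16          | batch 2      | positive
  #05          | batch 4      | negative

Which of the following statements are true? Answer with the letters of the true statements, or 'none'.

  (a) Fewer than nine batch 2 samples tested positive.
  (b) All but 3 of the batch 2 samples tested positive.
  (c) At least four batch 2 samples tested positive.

(a), (c)

|A| = 12, |A ∩ B| = 5, |A ∖ B| = 7.
(a) |A ∩ B| < 9: holds.
(b) |A ∖ B| = 3: fails.
(c) |A ∩ B| ≥ 4: holds.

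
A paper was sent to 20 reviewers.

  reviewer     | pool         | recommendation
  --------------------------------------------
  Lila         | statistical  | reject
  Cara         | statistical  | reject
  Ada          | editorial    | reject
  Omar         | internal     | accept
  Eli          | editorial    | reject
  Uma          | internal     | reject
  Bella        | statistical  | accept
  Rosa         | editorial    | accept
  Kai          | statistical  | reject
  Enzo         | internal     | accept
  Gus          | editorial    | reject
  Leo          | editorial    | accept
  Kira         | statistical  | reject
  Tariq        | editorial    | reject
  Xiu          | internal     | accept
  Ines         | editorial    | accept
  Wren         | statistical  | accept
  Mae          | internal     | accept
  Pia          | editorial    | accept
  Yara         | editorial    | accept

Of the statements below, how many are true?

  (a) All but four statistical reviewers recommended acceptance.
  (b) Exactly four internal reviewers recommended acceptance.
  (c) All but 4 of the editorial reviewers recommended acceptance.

(a) statistical: |A| = 6, |A ∩ B| = 2; needs |A ∖ B| = 4 — true.
(b) internal: |A| = 5, |A ∩ B| = 4; needs |A ∩ B| = 4 — true.
(c) editorial: |A| = 9, |A ∩ B| = 5; needs |A ∖ B| = 4 — true.

3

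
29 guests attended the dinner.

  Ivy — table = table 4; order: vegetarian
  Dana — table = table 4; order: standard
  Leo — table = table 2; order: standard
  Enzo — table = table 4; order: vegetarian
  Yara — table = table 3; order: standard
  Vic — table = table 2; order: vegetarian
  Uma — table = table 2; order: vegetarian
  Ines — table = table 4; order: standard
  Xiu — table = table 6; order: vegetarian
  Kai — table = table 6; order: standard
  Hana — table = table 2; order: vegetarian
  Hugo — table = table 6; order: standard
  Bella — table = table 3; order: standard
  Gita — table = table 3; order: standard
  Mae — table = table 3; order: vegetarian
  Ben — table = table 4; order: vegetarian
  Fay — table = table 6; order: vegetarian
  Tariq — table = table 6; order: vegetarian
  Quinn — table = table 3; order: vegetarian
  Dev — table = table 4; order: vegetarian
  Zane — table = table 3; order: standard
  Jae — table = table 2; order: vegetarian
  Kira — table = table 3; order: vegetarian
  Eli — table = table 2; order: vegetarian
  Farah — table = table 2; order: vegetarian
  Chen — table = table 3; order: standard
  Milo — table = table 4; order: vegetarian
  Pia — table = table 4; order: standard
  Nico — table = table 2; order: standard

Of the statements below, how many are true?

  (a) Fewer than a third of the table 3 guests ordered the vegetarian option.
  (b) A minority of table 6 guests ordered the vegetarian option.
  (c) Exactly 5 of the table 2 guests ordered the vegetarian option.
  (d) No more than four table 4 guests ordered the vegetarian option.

(a) table 3: |A| = 8, |A ∩ B| = 3; needs |A ∩ B| / |A| < 1/3 — false.
(b) table 6: |A| = 5, |A ∩ B| = 3; needs |A ∩ B| < |A ∖ B| — false.
(c) table 2: |A| = 8, |A ∩ B| = 6; needs |A ∩ B| = 5 — false.
(d) table 4: |A| = 8, |A ∩ B| = 5; needs |A ∩ B| ≤ 4 — false.

0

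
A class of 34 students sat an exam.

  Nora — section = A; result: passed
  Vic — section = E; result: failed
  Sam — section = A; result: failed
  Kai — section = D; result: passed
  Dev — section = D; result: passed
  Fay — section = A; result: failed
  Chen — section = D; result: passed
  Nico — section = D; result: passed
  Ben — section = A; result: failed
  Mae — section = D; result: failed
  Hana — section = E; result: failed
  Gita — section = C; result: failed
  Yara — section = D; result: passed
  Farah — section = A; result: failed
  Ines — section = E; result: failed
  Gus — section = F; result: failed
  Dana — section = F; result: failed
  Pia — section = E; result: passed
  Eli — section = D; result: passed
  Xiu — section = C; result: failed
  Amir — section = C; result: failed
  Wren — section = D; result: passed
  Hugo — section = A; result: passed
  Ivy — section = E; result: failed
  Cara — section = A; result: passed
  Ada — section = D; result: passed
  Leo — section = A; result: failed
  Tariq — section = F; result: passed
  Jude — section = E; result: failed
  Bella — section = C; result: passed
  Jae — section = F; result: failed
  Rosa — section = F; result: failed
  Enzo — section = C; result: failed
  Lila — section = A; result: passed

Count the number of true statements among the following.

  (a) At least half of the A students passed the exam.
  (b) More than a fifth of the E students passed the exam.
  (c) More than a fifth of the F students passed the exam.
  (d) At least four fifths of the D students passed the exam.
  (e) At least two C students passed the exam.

(a) A: |A| = 9, |A ∩ B| = 4; needs |A ∩ B| ≥ |A ∖ B| — false.
(b) E: |A| = 6, |A ∩ B| = 1; needs |A ∩ B| / |A| > 1/5 — false.
(c) F: |A| = 5, |A ∩ B| = 1; needs |A ∩ B| / |A| > 1/5 — false.
(d) D: |A| = 9, |A ∩ B| = 8; needs |A ∩ B| / |A| ≥ 4/5 — true.
(e) C: |A| = 5, |A ∩ B| = 1; needs |A ∩ B| ≥ 2 — false.

1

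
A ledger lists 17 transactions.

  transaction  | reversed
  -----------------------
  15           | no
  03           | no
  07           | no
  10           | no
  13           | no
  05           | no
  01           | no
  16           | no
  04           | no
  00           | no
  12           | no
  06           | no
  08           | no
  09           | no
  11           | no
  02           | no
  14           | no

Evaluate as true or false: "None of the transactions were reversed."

'None of the transactions were reversed' holds iff A ∩ B = ∅ (|A ∩ B| = 0).
|A| = 17, |A ∩ B| = 0, |A ∖ B| = 17.
So the statement is true.

True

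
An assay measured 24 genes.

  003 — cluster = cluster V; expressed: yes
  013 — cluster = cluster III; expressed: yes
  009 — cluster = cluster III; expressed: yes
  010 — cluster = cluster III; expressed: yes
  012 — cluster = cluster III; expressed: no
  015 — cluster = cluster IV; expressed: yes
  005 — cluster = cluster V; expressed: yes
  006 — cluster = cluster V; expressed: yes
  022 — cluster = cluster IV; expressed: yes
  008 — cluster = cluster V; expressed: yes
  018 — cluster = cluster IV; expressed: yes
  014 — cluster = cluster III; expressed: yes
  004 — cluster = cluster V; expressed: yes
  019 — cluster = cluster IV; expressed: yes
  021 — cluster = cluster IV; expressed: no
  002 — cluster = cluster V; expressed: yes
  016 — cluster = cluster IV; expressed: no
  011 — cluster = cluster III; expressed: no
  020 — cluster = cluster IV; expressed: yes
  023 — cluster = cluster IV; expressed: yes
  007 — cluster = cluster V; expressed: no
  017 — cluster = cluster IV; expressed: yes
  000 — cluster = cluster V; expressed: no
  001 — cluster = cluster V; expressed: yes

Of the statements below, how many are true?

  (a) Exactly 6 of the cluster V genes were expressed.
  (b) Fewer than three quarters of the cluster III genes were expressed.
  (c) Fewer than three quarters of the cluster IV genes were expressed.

1

(a) cluster V: |A| = 9, |A ∩ B| = 7; needs |A ∩ B| = 6 — false.
(b) cluster III: |A| = 6, |A ∩ B| = 4; needs |A ∩ B| / |A| < 3/4 — true.
(c) cluster IV: |A| = 9, |A ∩ B| = 7; needs |A ∩ B| / |A| < 3/4 — false.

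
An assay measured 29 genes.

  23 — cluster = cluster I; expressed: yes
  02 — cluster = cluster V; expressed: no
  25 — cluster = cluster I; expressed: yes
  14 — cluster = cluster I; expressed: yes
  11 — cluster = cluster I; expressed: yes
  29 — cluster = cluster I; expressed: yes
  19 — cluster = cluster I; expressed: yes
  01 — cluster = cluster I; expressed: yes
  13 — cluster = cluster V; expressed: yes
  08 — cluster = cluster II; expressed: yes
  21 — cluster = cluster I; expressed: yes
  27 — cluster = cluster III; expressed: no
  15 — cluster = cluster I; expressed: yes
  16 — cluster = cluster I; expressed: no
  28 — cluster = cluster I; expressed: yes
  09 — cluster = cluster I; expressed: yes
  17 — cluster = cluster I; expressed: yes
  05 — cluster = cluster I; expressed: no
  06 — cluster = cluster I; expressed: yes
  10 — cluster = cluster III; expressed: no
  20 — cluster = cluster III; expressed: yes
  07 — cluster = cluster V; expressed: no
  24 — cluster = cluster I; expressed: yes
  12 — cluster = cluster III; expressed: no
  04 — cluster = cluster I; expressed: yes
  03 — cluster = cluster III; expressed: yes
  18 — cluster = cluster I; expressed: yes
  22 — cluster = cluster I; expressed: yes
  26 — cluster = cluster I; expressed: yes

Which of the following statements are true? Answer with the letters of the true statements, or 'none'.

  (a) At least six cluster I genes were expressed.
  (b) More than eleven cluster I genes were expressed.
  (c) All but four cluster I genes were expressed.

|A| = 20, |A ∩ B| = 18, |A ∖ B| = 2.
(a) |A ∩ B| ≥ 6: holds.
(b) |A ∩ B| > 11: holds.
(c) |A ∖ B| = 4: fails.

(a), (b)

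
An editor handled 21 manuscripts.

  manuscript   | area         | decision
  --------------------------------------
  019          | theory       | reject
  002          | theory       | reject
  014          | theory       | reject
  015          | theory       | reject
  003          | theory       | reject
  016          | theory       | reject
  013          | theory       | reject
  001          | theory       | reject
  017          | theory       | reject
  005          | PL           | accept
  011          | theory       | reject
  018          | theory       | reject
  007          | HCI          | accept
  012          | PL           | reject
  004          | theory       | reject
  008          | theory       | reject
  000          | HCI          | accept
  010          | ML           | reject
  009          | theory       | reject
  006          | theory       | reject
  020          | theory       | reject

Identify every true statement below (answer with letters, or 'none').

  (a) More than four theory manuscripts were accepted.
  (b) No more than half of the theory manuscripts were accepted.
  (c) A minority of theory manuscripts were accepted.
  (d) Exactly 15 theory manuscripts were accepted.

(b), (c)

|A| = 16, |A ∩ B| = 0, |A ∖ B| = 16.
(a) |A ∩ B| > 4: fails.
(b) |A ∩ B| ≤ |A ∖ B|: holds.
(c) |A ∩ B| < |A ∖ B|: holds.
(d) |A ∩ B| = 15: fails.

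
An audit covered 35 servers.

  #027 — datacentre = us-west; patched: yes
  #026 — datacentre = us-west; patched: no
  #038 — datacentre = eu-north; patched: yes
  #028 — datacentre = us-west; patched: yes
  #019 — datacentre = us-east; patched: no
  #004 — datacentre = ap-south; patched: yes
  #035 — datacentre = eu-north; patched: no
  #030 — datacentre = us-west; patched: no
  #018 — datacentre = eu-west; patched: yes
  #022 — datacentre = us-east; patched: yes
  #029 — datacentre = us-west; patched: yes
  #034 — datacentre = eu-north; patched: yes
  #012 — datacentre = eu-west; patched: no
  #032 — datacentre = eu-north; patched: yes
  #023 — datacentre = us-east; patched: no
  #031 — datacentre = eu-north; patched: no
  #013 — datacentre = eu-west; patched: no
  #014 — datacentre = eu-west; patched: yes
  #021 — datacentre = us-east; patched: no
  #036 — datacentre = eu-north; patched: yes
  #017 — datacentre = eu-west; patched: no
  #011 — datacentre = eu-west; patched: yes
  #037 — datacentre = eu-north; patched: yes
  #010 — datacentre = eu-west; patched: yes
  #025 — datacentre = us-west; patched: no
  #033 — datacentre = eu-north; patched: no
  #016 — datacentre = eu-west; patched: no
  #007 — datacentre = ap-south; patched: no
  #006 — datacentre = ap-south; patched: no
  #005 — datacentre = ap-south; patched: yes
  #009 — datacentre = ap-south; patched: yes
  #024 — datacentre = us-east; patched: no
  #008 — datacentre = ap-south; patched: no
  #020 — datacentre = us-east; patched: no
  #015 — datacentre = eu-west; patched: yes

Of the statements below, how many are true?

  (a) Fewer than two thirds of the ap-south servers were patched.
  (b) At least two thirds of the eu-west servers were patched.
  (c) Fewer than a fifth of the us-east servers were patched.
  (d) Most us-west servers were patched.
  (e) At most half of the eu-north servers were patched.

2

(a) ap-south: |A| = 6, |A ∩ B| = 3; needs |A ∩ B| / |A| < 2/3 — true.
(b) eu-west: |A| = 9, |A ∩ B| = 5; needs |A ∩ B| / |A| ≥ 2/3 — false.
(c) us-east: |A| = 6, |A ∩ B| = 1; needs |A ∩ B| / |A| < 1/5 — true.
(d) us-west: |A| = 6, |A ∩ B| = 3; needs |A ∩ B| > |A ∖ B| — false.
(e) eu-north: |A| = 8, |A ∩ B| = 5; needs |A ∩ B| ≤ |A ∖ B| — false.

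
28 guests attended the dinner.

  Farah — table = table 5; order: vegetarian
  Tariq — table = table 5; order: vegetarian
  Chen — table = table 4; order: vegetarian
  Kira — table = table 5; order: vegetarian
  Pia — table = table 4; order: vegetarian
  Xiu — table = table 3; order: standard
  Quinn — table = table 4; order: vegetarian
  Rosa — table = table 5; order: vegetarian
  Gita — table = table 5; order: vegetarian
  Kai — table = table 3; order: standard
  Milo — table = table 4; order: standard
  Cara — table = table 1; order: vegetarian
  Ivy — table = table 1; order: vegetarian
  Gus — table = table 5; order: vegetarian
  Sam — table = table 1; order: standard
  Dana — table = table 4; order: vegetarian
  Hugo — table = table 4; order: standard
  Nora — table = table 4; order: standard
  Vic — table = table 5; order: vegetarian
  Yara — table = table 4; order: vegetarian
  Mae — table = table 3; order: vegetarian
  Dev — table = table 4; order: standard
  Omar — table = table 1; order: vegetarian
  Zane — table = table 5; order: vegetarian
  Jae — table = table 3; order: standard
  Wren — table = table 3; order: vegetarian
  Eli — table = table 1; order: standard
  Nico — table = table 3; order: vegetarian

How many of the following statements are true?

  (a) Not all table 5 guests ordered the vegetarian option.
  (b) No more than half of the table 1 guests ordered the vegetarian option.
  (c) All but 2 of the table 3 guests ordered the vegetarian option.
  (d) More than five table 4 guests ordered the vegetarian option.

0

(a) table 5: |A| = 8, |A ∩ B| = 8; needs A ⊄ B (|A ∖ B| ≥ 1) — false.
(b) table 1: |A| = 5, |A ∩ B| = 3; needs |A ∩ B| ≤ |A ∖ B| — false.
(c) table 3: |A| = 6, |A ∩ B| = 3; needs |A ∖ B| = 2 — false.
(d) table 4: |A| = 9, |A ∩ B| = 5; needs |A ∩ B| > 5 — false.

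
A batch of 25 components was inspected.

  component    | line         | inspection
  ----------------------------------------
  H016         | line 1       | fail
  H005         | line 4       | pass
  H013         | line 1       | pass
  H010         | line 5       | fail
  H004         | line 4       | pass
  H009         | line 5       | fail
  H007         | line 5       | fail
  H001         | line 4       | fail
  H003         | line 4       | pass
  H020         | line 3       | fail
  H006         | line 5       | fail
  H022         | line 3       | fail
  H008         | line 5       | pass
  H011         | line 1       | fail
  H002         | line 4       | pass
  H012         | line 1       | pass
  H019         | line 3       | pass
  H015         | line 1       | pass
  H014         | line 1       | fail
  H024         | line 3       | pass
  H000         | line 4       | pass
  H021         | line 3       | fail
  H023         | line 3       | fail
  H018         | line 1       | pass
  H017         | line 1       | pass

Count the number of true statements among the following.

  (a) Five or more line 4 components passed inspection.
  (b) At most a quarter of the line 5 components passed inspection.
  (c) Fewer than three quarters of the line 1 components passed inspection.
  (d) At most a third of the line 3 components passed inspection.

4

(a) line 4: |A| = 6, |A ∩ B| = 5; needs |A ∩ B| ≥ 5 — true.
(b) line 5: |A| = 5, |A ∩ B| = 1; needs |A ∩ B| / |A| ≤ 1/4 — true.
(c) line 1: |A| = 8, |A ∩ B| = 5; needs |A ∩ B| / |A| < 3/4 — true.
(d) line 3: |A| = 6, |A ∩ B| = 2; needs |A ∩ B| / |A| ≤ 1/3 — true.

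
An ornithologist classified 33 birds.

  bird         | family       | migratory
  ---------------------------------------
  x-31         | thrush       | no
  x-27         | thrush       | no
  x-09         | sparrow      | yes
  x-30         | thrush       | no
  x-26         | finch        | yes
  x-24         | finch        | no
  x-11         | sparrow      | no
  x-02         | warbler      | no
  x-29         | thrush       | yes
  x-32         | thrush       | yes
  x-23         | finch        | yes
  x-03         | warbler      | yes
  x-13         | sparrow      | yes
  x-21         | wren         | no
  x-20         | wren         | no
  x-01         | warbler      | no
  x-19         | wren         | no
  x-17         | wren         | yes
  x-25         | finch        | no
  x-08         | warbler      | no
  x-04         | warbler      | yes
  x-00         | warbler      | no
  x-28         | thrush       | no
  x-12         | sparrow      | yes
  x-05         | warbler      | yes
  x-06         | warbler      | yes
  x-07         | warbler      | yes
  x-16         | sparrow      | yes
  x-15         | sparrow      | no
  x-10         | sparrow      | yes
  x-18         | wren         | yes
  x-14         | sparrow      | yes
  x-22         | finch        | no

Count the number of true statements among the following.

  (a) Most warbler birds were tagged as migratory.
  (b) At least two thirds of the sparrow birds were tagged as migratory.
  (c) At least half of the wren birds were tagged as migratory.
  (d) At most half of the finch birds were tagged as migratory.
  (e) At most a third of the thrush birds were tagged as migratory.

(a) warbler: |A| = 9, |A ∩ B| = 5; needs |A ∩ B| > |A ∖ B| — true.
(b) sparrow: |A| = 8, |A ∩ B| = 6; needs |A ∩ B| / |A| ≥ 2/3 — true.
(c) wren: |A| = 5, |A ∩ B| = 2; needs |A ∩ B| ≥ |A ∖ B| — false.
(d) finch: |A| = 5, |A ∩ B| = 2; needs |A ∩ B| ≤ |A ∖ B| — true.
(e) thrush: |A| = 6, |A ∩ B| = 2; needs |A ∩ B| / |A| ≤ 1/3 — true.

4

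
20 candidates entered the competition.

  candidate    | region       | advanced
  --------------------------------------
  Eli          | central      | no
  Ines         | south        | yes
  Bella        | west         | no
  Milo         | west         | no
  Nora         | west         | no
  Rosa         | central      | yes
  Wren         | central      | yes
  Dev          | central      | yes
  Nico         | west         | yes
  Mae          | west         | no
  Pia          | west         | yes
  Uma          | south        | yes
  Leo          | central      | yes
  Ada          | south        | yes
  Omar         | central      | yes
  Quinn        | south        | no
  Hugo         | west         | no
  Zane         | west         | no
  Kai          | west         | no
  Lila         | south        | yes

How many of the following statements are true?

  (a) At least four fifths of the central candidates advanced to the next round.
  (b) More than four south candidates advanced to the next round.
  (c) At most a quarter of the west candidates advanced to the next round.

(a) central: |A| = 6, |A ∩ B| = 5; needs |A ∩ B| / |A| ≥ 4/5 — true.
(b) south: |A| = 5, |A ∩ B| = 4; needs |A ∩ B| > 4 — false.
(c) west: |A| = 9, |A ∩ B| = 2; needs |A ∩ B| / |A| ≤ 1/4 — true.

2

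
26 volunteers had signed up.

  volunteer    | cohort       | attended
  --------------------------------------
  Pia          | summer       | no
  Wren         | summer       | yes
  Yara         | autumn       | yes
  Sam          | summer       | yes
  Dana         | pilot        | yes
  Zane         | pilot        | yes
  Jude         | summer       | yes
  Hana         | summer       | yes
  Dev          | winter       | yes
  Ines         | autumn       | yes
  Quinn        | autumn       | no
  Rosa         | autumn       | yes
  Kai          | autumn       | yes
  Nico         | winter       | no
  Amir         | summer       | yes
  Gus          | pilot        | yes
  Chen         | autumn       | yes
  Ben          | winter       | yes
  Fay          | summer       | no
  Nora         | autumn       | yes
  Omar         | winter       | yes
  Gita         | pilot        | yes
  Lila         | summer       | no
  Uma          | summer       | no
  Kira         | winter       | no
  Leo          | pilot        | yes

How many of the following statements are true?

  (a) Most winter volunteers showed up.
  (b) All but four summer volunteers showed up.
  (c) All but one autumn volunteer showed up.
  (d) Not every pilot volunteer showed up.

(a) winter: |A| = 5, |A ∩ B| = 3; needs |A ∩ B| > |A ∖ B| — true.
(b) summer: |A| = 9, |A ∩ B| = 5; needs |A ∖ B| = 4 — true.
(c) autumn: |A| = 7, |A ∩ B| = 6; needs |A ∖ B| = 1 — true.
(d) pilot: |A| = 5, |A ∩ B| = 5; needs A ⊄ B (|A ∖ B| ≥ 1) — false.

3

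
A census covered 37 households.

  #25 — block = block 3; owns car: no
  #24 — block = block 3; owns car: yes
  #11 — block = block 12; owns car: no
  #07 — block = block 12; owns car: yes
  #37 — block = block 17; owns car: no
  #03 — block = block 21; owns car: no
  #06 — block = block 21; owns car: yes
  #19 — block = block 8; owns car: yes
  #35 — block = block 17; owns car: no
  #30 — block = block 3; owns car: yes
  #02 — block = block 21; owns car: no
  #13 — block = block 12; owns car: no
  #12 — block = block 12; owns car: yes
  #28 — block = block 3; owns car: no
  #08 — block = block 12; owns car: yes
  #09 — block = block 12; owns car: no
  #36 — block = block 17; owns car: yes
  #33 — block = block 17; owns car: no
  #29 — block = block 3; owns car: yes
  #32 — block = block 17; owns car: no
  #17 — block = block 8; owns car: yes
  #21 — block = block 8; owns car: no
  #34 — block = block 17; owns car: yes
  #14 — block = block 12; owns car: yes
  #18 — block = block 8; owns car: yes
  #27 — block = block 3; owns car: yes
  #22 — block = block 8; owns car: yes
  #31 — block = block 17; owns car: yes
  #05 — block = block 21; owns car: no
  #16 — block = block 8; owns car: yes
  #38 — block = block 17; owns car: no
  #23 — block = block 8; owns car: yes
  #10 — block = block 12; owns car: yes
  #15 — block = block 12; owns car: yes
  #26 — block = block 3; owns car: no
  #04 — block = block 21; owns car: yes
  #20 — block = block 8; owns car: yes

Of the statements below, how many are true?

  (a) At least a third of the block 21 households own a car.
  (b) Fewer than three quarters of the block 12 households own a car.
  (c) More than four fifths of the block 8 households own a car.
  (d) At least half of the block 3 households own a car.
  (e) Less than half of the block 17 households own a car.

(a) block 21: |A| = 5, |A ∩ B| = 2; needs |A ∩ B| / |A| ≥ 1/3 — true.
(b) block 12: |A| = 9, |A ∩ B| = 6; needs |A ∩ B| / |A| < 3/4 — true.
(c) block 8: |A| = 8, |A ∩ B| = 7; needs |A ∩ B| / |A| > 4/5 — true.
(d) block 3: |A| = 7, |A ∩ B| = 4; needs |A ∩ B| ≥ |A ∖ B| — true.
(e) block 17: |A| = 8, |A ∩ B| = 3; needs |A ∩ B| < |A ∖ B| — true.

5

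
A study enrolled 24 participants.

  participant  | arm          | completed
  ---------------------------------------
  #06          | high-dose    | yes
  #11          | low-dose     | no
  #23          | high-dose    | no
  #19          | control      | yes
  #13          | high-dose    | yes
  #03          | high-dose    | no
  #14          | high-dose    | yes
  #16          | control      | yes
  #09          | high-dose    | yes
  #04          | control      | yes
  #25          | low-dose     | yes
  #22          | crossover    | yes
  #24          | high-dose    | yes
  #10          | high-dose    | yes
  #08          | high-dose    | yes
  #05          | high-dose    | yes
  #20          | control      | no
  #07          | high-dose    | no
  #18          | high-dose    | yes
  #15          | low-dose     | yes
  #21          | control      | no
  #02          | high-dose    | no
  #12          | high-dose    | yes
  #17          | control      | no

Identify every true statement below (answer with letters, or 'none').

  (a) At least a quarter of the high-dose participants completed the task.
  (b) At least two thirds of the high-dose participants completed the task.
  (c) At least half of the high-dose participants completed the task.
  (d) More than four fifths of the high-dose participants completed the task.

(a), (b), (c)

|A| = 14, |A ∩ B| = 10, |A ∖ B| = 4.
(a) |A ∩ B| / |A| ≥ 1/4: holds.
(b) |A ∩ B| / |A| ≥ 2/3: holds.
(c) |A ∩ B| ≥ |A ∖ B|: holds.
(d) |A ∩ B| / |A| > 4/5: fails.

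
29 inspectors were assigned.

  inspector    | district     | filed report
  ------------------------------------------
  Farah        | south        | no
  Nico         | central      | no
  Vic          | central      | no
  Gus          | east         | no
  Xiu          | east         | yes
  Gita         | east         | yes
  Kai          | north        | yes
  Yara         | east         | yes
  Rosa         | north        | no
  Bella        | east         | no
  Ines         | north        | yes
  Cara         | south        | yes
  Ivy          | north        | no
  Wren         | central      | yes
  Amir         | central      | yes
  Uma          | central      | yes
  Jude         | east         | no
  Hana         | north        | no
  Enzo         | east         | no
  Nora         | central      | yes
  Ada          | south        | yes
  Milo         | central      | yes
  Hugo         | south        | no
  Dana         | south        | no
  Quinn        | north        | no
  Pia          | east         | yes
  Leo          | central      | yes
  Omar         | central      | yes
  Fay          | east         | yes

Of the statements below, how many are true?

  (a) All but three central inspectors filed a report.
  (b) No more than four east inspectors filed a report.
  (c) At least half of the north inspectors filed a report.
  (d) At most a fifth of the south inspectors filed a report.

(a) central: |A| = 9, |A ∩ B| = 7; needs |A ∖ B| = 3 — false.
(b) east: |A| = 9, |A ∩ B| = 5; needs |A ∩ B| ≤ 4 — false.
(c) north: |A| = 6, |A ∩ B| = 2; needs |A ∩ B| ≥ |A ∖ B| — false.
(d) south: |A| = 5, |A ∩ B| = 2; needs |A ∩ B| / |A| ≤ 1/5 — false.

0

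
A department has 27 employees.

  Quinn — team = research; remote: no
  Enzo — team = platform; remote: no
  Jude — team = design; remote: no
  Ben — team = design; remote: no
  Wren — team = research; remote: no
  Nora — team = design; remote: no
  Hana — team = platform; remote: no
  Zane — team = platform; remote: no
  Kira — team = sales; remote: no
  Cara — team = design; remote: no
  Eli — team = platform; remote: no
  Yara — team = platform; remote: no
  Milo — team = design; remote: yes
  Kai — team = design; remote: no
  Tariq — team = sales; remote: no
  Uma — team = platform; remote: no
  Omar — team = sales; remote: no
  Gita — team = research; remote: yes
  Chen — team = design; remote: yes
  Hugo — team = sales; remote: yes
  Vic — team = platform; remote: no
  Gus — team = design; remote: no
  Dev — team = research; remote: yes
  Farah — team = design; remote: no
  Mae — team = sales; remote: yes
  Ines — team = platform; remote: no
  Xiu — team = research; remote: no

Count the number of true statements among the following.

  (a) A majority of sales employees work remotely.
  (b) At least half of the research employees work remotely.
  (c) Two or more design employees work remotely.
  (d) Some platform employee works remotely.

1

(a) sales: |A| = 5, |A ∩ B| = 2; needs |A ∩ B| > |A ∖ B| — false.
(b) research: |A| = 5, |A ∩ B| = 2; needs |A ∩ B| ≥ |A ∖ B| — false.
(c) design: |A| = 9, |A ∩ B| = 2; needs |A ∩ B| ≥ 2 — true.
(d) platform: |A| = 8, |A ∩ B| = 0; needs A ∩ B ≠ ∅ (|A ∩ B| ≥ 1) — false.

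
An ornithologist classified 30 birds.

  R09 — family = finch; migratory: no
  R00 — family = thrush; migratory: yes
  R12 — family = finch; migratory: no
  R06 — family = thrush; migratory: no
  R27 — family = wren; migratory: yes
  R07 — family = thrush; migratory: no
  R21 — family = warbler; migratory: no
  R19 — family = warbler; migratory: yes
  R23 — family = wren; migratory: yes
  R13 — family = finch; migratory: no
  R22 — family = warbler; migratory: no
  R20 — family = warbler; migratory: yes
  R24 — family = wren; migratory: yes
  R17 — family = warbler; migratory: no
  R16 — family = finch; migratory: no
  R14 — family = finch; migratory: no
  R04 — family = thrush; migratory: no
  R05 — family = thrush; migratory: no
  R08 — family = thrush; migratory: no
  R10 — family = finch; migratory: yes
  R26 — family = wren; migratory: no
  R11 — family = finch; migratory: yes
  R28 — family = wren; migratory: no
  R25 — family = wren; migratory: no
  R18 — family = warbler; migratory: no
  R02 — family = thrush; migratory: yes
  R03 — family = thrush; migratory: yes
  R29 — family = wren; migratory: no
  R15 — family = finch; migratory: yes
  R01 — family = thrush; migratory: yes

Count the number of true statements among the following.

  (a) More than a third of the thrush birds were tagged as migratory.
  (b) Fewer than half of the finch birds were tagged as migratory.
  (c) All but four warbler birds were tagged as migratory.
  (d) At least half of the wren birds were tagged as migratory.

(a) thrush: |A| = 9, |A ∩ B| = 4; needs |A ∩ B| / |A| > 1/3 — true.
(b) finch: |A| = 8, |A ∩ B| = 3; needs |A ∩ B| < |A ∖ B| — true.
(c) warbler: |A| = 6, |A ∩ B| = 2; needs |A ∖ B| = 4 — true.
(d) wren: |A| = 7, |A ∩ B| = 3; needs |A ∩ B| ≥ |A ∖ B| — false.

3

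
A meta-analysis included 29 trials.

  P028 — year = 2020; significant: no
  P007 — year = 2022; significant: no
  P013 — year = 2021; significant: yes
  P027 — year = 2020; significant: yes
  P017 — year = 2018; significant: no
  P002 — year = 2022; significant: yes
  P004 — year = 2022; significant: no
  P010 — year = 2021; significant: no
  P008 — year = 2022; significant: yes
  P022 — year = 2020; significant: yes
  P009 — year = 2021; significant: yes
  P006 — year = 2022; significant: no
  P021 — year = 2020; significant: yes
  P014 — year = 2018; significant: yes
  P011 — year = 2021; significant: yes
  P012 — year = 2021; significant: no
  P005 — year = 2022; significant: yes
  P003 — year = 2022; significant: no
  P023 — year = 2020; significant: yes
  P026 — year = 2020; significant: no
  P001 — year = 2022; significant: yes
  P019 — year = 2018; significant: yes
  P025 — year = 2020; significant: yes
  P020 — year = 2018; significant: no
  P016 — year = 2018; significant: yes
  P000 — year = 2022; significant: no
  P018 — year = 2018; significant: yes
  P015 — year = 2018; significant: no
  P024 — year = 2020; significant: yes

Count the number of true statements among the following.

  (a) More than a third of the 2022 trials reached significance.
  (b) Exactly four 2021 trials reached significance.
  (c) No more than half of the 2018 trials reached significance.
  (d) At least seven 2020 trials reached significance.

(a) 2022: |A| = 9, |A ∩ B| = 4; needs |A ∩ B| / |A| > 1/3 — true.
(b) 2021: |A| = 5, |A ∩ B| = 3; needs |A ∩ B| = 4 — false.
(c) 2018: |A| = 7, |A ∩ B| = 4; needs |A ∩ B| ≤ |A ∖ B| — false.
(d) 2020: |A| = 8, |A ∩ B| = 6; needs |A ∩ B| ≥ 7 — false.

1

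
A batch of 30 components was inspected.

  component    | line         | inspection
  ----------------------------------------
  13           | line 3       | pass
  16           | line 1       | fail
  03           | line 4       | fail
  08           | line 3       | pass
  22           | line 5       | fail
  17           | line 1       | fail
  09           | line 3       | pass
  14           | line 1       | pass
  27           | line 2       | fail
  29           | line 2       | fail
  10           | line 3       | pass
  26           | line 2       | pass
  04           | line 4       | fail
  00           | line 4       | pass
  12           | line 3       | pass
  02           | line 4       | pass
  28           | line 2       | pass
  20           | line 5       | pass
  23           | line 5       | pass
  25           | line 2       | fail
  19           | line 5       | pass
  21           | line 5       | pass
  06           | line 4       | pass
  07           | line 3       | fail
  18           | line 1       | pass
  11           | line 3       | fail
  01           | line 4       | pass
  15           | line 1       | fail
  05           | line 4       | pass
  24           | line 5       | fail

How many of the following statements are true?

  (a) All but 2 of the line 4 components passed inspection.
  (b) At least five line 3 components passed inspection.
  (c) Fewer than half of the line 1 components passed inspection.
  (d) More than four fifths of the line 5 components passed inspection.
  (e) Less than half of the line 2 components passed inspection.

4

(a) line 4: |A| = 7, |A ∩ B| = 5; needs |A ∖ B| = 2 — true.
(b) line 3: |A| = 7, |A ∩ B| = 5; needs |A ∩ B| ≥ 5 — true.
(c) line 1: |A| = 5, |A ∩ B| = 2; needs |A ∩ B| < |A ∖ B| — true.
(d) line 5: |A| = 6, |A ∩ B| = 4; needs |A ∩ B| / |A| > 4/5 — false.
(e) line 2: |A| = 5, |A ∩ B| = 2; needs |A ∩ B| < |A ∖ B| — true.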